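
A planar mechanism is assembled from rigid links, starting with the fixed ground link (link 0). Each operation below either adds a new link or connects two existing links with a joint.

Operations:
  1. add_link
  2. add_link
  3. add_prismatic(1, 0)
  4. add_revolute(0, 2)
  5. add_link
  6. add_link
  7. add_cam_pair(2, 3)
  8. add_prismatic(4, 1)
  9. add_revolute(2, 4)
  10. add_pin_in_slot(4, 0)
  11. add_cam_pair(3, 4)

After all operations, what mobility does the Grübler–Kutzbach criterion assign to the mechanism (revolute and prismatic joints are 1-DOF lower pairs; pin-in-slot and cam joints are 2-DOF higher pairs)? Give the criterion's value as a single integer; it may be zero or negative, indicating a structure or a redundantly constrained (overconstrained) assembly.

link 0 = ground. State L|J1|J2 = 1|0|0
+link1  2|0|0
+link2  3|0|0
P(1,0) f=1→J1  3|1|0
R(0,2) f=1→J1  3|2|0
+link3  4|2|0
+link4  5|2|0
C(2,3) f=2→J2  5|2|1
P(4,1) f=1→J1  5|3|1
R(2,4) f=1→J1  5|4|1
PS(4,0) f=2→J2  5|4|2
C(3,4) f=2→J2  5|4|3
M = 3(5−1)−2·4−3 = 12−8−3 = 1

M = 1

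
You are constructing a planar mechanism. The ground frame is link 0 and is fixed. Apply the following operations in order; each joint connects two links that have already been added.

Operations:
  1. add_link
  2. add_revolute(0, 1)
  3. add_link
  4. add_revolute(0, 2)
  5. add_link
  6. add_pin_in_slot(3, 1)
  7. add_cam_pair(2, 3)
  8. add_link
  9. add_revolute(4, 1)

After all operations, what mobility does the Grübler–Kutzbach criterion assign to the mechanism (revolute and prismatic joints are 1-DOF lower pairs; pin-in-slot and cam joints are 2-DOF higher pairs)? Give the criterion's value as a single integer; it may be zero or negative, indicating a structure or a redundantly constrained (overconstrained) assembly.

link 0 = ground. State L|J1|J2 = 1|0|0
+link1  2|0|0
R(0,1) f=1→J1  2|1|0
+link2  3|1|0
R(0,2) f=1→J1  3|2|0
+link3  4|2|0
PS(3,1) f=2→J2  4|2|1
C(2,3) f=2→J2  4|2|2
+link4  5|2|2
R(4,1) f=1→J1  5|3|2
M = 3(5−1)−2·3−2 = 12−6−2 = 4

M = 4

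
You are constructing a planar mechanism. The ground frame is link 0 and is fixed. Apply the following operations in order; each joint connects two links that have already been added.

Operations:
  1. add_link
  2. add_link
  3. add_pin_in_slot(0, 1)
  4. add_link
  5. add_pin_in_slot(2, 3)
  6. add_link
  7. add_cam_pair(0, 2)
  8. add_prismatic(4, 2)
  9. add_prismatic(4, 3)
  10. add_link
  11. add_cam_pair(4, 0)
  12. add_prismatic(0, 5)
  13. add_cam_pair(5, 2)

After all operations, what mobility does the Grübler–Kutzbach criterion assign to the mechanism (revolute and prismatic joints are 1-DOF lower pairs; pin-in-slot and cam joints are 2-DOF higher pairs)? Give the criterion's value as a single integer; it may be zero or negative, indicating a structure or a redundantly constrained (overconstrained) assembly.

L=1 J1=0 J2=0
add link → L=2 J1=0 J2=0
add link → L=3 J1=0 J2=0
PS@0,1 dof=2 J2 → L=3 J1=0 J2=1
add link → L=4 J1=0 J2=1
PS@2,3 dof=2 J2 → L=4 J1=0 J2=2
add link → L=5 J1=0 J2=2
C@0,2 dof=2 J2 → L=5 J1=0 J2=3
P@4,2 dof=1 J1 → L=5 J1=1 J2=3
P@4,3 dof=1 J1 → L=5 J1=2 J2=3
add link → L=6 J1=2 J2=3
C@4,0 dof=2 J2 → L=6 J1=2 J2=4
P@0,5 dof=1 J1 → L=6 J1=3 J2=4
C@5,2 dof=2 J2 → L=6 J1=3 J2=5
M=3(L−1)−2J1−J2=3·5−2·3−5=4

M = 4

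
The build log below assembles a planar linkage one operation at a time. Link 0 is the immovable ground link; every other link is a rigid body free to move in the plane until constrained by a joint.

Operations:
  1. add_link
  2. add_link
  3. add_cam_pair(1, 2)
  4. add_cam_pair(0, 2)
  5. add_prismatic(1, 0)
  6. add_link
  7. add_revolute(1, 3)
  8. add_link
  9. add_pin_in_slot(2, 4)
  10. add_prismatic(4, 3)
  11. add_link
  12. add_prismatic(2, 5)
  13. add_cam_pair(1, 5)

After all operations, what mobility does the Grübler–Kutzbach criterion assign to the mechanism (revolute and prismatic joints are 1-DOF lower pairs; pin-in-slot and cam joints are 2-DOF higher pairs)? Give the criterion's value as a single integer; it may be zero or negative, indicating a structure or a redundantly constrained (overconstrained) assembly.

ground; <1,0,0>
#1 <2,0,0>
#2 <3,0,0>
C:1↔2 J2 <3,0,1>
C:0↔2 J2 <3,0,2>
P:1↔0 J1 <3,1,2>
#3 <4,1,2>
R:1↔3 J1 <4,2,2>
#4 <5,2,2>
PS:2↔4 J2 <5,2,3>
P:4↔3 J1 <5,3,3>
#5 <6,3,3>
P:2↔5 J1 <6,4,3>
C:1↔5 J2 <6,4,4>
3×5 − 2×4 − 1×4 = 3

M = 3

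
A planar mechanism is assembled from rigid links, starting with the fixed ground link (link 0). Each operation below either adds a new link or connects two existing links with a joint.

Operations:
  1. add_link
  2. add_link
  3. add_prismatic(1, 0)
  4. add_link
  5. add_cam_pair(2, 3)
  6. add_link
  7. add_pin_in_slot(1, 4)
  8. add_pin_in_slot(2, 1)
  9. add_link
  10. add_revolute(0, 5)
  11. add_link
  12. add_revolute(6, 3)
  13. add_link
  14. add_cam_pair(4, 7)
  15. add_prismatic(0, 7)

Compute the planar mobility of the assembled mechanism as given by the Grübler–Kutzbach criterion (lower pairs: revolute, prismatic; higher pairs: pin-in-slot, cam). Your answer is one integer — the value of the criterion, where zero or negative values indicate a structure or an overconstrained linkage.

M = 9

link 0 = ground. State L|J1|J2 = 1|0|0
+link1  2|0|0
+link2  3|0|0
P(1,0) f=1→J1  3|1|0
+link3  4|1|0
C(2,3) f=2→J2  4|1|1
+link4  5|1|1
PS(1,4) f=2→J2  5|1|2
PS(2,1) f=2→J2  5|1|3
+link5  6|1|3
R(0,5) f=1→J1  6|2|3
+link6  7|2|3
R(6,3) f=1→J1  7|3|3
+link7  8|3|3
C(4,7) f=2→J2  8|3|4
P(0,7) f=1→J1  8|4|4
M = 3(8−1)−2·4−4 = 21−8−4 = 9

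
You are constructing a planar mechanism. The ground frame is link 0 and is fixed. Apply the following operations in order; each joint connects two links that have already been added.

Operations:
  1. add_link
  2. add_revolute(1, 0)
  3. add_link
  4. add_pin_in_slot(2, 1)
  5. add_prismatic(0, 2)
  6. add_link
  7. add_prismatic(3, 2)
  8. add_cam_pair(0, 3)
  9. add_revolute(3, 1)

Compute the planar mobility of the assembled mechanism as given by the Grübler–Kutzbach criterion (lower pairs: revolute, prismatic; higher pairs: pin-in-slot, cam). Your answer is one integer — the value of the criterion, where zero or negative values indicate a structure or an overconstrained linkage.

ground; <1,0,0>
#1 <2,0,0>
R:1↔0 J1 <2,1,0>
#2 <3,1,0>
PS:2↔1 J2 <3,1,1>
P:0↔2 J1 <3,2,1>
#3 <4,2,1>
P:3↔2 J1 <4,3,1>
C:0↔3 J2 <4,3,2>
R:3↔1 J1 <4,4,2>
3×3 − 2×4 − 1×2 = -1

M = -1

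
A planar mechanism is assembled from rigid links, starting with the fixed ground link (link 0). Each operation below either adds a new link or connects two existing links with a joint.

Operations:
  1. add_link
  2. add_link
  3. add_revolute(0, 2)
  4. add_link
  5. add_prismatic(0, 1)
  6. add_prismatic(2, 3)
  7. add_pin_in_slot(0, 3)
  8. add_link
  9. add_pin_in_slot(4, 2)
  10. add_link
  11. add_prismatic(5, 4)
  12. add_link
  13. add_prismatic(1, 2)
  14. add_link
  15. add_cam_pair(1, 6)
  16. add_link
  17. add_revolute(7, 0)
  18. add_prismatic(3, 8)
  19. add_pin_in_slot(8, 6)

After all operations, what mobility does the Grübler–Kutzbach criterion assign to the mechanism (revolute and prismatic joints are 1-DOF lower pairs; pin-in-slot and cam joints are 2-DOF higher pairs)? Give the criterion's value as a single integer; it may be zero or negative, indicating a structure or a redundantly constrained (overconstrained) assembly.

M = 6

(L,J1,J2)=(1,0,0); link0 fixed
link1: (2,0,0)
link2: (3,0,0)
R 0-2 [J1]: (3,1,0)
link3: (4,1,0)
P 0-1 [J1]: (4,2,0)
P 2-3 [J1]: (4,3,0)
PS 0-3 [J2]: (4,3,1)
link4: (5,3,1)
PS 4-2 [J2]: (5,3,2)
link5: (6,3,2)
P 5-4 [J1]: (6,4,2)
link6: (7,4,2)
P 1-2 [J1]: (7,5,2)
link7: (8,5,2)
C 1-6 [J2]: (8,5,3)
link8: (9,5,3)
R 7-0 [J1]: (9,6,3)
P 3-8 [J1]: (9,7,3)
PS 8-6 [J2]: (9,7,4)
Grübler: 3·8 − 2·7 − 4 = 6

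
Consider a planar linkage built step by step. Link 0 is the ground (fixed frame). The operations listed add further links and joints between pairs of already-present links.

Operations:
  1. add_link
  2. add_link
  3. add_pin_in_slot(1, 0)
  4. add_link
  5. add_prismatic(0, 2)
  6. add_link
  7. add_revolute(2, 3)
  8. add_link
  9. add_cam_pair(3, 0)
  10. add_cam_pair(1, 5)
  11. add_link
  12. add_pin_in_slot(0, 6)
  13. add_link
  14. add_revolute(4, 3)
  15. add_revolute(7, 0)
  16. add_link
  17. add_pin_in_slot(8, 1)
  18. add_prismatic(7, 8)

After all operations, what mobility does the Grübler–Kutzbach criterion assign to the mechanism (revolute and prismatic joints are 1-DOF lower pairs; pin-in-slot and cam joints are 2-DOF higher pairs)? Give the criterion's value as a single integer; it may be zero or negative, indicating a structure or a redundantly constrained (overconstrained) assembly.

[1;0;0] (link 0 is ground)
L+ [2;0;0]
L+ [3;0;0]
PS(1,0)∈J2 [3;0;1]
L+ [4;0;1]
P(0,2)∈J1 [4;1;1]
L+ [5;1;1]
R(2,3)∈J1 [5;2;1]
L+ [6;2;1]
C(3,0)∈J2 [6;2;2]
C(1,5)∈J2 [6;2;3]
L+ [7;2;3]
PS(0,6)∈J2 [7;2;4]
L+ [8;2;4]
R(4,3)∈J1 [8;3;4]
R(7,0)∈J1 [8;4;4]
L+ [9;4;4]
PS(8,1)∈J2 [9;4;5]
P(7,8)∈J1 [9;5;5]
mobility = 24 − 10 − 5 = 9

M = 9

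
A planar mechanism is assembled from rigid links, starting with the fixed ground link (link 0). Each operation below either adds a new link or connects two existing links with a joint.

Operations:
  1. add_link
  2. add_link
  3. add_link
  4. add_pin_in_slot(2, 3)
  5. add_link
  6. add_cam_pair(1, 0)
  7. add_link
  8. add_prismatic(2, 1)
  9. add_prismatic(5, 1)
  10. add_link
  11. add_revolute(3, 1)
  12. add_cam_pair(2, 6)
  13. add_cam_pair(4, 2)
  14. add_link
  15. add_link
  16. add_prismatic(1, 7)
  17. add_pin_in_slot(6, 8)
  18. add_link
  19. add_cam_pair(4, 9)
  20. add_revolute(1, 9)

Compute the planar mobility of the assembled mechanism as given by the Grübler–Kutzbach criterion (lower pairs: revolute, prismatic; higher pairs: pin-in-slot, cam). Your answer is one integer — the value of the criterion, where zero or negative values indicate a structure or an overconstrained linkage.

[1;0;0] (link 0 is ground)
L+ [2;0;0]
L+ [3;0;0]
L+ [4;0;0]
PS(2,3)∈J2 [4;0;1]
L+ [5;0;1]
C(1,0)∈J2 [5;0;2]
L+ [6;0;2]
P(2,1)∈J1 [6;1;2]
P(5,1)∈J1 [6;2;2]
L+ [7;2;2]
R(3,1)∈J1 [7;3;2]
C(2,6)∈J2 [7;3;3]
C(4,2)∈J2 [7;3;4]
L+ [8;3;4]
L+ [9;3;4]
P(1,7)∈J1 [9;4;4]
PS(6,8)∈J2 [9;4;5]
L+ [10;4;5]
C(4,9)∈J2 [10;4;6]
R(1,9)∈J1 [10;5;6]
mobility = 27 − 10 − 6 = 11

M = 11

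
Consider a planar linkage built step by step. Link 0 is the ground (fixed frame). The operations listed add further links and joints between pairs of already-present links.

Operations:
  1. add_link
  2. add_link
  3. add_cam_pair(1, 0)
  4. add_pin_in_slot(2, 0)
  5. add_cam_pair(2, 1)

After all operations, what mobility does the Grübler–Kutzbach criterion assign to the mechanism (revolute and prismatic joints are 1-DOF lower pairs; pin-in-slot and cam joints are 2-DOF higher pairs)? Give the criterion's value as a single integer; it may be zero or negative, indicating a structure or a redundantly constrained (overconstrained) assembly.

M = 3

(L,J1,J2)=(1,0,0); link0 fixed
link1: (2,0,0)
link2: (3,0,0)
C 1-0 [J2]: (3,0,1)
PS 2-0 [J2]: (3,0,2)
C 2-1 [J2]: (3,0,3)
Grübler: 3·2 − 2·0 − 3 = 3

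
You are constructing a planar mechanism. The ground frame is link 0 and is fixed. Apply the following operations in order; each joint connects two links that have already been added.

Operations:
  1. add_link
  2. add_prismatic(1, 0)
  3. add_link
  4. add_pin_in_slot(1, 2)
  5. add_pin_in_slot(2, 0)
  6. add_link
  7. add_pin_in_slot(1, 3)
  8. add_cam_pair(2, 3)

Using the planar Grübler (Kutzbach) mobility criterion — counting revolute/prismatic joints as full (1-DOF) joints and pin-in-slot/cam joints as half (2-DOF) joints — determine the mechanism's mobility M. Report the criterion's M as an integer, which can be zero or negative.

[1;0;0] (link 0 is ground)
L+ [2;0;0]
P(1,0)∈J1 [2;1;0]
L+ [3;1;0]
PS(1,2)∈J2 [3;1;1]
PS(2,0)∈J2 [3;1;2]
L+ [4;1;2]
PS(1,3)∈J2 [4;1;3]
C(2,3)∈J2 [4;1;4]
mobility = 9 − 2 − 4 = 3

M = 3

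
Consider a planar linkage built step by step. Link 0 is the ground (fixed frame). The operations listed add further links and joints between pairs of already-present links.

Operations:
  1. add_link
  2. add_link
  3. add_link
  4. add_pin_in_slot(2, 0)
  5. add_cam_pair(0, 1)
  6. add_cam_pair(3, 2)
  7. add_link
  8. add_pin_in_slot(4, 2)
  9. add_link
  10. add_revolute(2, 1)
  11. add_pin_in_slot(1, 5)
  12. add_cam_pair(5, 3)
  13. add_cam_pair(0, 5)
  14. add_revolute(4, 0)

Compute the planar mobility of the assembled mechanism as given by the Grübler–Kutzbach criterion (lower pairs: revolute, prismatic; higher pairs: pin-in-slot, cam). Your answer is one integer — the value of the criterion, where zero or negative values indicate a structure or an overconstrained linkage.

M = 4

ground; <1,0,0>
#1 <2,0,0>
#2 <3,0,0>
#3 <4,0,0>
PS:2↔0 J2 <4,0,1>
C:0↔1 J2 <4,0,2>
C:3↔2 J2 <4,0,3>
#4 <5,0,3>
PS:4↔2 J2 <5,0,4>
#5 <6,0,4>
R:2↔1 J1 <6,1,4>
PS:1↔5 J2 <6,1,5>
C:5↔3 J2 <6,1,6>
C:0↔5 J2 <6,1,7>
R:4↔0 J1 <6,2,7>
3×5 − 2×2 − 1×7 = 4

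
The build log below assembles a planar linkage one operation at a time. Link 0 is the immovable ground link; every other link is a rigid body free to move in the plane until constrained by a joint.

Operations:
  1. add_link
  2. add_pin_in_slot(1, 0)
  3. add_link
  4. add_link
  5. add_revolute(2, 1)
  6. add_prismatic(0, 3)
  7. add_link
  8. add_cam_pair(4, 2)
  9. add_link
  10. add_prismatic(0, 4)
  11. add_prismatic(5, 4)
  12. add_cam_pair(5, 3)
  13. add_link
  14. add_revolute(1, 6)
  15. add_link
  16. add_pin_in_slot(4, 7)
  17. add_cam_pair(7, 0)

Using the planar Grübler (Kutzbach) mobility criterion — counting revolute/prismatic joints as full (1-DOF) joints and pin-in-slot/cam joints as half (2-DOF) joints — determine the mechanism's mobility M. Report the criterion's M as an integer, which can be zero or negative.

M = 6

link 0 = ground. State L|J1|J2 = 1|0|0
+link1  2|0|0
PS(1,0) f=2→J2  2|0|1
+link2  3|0|1
+link3  4|0|1
R(2,1) f=1→J1  4|1|1
P(0,3) f=1→J1  4|2|1
+link4  5|2|1
C(4,2) f=2→J2  5|2|2
+link5  6|2|2
P(0,4) f=1→J1  6|3|2
P(5,4) f=1→J1  6|4|2
C(5,3) f=2→J2  6|4|3
+link6  7|4|3
R(1,6) f=1→J1  7|5|3
+link7  8|5|3
PS(4,7) f=2→J2  8|5|4
C(7,0) f=2→J2  8|5|5
M = 3(8−1)−2·5−5 = 21−10−5 = 6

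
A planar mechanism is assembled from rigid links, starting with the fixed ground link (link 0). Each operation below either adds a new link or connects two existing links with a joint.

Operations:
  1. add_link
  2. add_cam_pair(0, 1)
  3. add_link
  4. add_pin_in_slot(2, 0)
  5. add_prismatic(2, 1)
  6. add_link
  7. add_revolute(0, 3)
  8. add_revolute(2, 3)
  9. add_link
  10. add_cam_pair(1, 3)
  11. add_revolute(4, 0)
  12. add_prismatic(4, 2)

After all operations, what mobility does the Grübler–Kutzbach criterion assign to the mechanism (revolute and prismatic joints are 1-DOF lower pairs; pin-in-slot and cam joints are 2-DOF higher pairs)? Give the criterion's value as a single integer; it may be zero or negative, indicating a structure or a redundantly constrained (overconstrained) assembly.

ground; <1,0,0>
#1 <2,0,0>
C:0↔1 J2 <2,0,1>
#2 <3,0,1>
PS:2↔0 J2 <3,0,2>
P:2↔1 J1 <3,1,2>
#3 <4,1,2>
R:0↔3 J1 <4,2,2>
R:2↔3 J1 <4,3,2>
#4 <5,3,2>
C:1↔3 J2 <5,3,3>
R:4↔0 J1 <5,4,3>
P:4↔2 J1 <5,5,3>
3×4 − 2×5 − 1×3 = -1

M = -1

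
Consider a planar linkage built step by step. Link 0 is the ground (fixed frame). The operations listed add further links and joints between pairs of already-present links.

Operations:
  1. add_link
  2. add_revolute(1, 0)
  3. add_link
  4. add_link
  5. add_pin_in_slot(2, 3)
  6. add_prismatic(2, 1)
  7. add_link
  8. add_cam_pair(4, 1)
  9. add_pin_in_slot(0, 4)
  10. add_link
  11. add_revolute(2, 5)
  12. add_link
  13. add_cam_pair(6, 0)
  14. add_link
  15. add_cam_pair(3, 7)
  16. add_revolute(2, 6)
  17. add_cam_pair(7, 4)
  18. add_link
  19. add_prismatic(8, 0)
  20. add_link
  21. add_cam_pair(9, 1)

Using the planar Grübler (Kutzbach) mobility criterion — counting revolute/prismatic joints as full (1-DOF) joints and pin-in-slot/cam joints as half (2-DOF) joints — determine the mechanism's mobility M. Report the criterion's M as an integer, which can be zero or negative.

M = 10

[1;0;0] (link 0 is ground)
L+ [2;0;0]
R(1,0)∈J1 [2;1;0]
L+ [3;1;0]
L+ [4;1;0]
PS(2,3)∈J2 [4;1;1]
P(2,1)∈J1 [4;2;1]
L+ [5;2;1]
C(4,1)∈J2 [5;2;2]
PS(0,4)∈J2 [5;2;3]
L+ [6;2;3]
R(2,5)∈J1 [6;3;3]
L+ [7;3;3]
C(6,0)∈J2 [7;3;4]
L+ [8;3;4]
C(3,7)∈J2 [8;3;5]
R(2,6)∈J1 [8;4;5]
C(7,4)∈J2 [8;4;6]
L+ [9;4;6]
P(8,0)∈J1 [9;5;6]
L+ [10;5;6]
C(9,1)∈J2 [10;5;7]
mobility = 27 − 10 − 7 = 10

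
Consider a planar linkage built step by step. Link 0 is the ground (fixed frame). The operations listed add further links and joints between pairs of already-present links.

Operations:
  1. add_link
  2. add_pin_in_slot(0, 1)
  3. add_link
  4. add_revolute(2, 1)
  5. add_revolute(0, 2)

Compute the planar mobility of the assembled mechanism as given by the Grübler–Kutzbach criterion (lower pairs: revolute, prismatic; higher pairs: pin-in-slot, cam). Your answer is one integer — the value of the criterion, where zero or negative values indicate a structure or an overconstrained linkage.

M = 1

L=1 J1=0 J2=0
add link → L=2 J1=0 J2=0
PS@0,1 dof=2 J2 → L=2 J1=0 J2=1
add link → L=3 J1=0 J2=1
R@2,1 dof=1 J1 → L=3 J1=1 J2=1
R@0,2 dof=1 J1 → L=3 J1=2 J2=1
M=3(L−1)−2J1−J2=3·2−2·2−1=1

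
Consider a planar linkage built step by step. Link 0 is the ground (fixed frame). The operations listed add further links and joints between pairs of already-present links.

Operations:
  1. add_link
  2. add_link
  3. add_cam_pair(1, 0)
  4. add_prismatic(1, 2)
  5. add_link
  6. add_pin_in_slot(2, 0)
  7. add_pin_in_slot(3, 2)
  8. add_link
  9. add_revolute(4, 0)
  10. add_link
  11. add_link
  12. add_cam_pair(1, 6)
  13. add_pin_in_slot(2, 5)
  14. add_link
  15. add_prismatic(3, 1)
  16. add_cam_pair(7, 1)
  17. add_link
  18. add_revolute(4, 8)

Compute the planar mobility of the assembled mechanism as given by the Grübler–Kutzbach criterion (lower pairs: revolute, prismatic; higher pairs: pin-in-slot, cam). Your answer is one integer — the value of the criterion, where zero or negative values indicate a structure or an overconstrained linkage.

ground; <1,0,0>
#1 <2,0,0>
#2 <3,0,0>
C:1↔0 J2 <3,0,1>
P:1↔2 J1 <3,1,1>
#3 <4,1,1>
PS:2↔0 J2 <4,1,2>
PS:3↔2 J2 <4,1,3>
#4 <5,1,3>
R:4↔0 J1 <5,2,3>
#5 <6,2,3>
#6 <7,2,3>
C:1↔6 J2 <7,2,4>
PS:2↔5 J2 <7,2,5>
#7 <8,2,5>
P:3↔1 J1 <8,3,5>
C:7↔1 J2 <8,3,6>
#8 <9,3,6>
R:4↔8 J1 <9,4,6>
3×8 − 2×4 − 1×6 = 10

M = 10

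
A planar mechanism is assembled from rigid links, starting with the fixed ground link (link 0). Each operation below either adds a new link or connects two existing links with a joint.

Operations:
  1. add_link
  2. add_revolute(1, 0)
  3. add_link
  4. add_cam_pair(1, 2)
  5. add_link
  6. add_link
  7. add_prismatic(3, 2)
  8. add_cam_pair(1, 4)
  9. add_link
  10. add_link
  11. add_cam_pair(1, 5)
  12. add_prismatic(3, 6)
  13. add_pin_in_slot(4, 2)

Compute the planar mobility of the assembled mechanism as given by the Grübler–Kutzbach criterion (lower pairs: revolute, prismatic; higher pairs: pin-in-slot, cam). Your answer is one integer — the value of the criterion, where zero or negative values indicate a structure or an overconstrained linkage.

L=1 J1=0 J2=0
add link → L=2 J1=0 J2=0
R@1,0 dof=1 J1 → L=2 J1=1 J2=0
add link → L=3 J1=1 J2=0
C@1,2 dof=2 J2 → L=3 J1=1 J2=1
add link → L=4 J1=1 J2=1
add link → L=5 J1=1 J2=1
P@3,2 dof=1 J1 → L=5 J1=2 J2=1
C@1,4 dof=2 J2 → L=5 J1=2 J2=2
add link → L=6 J1=2 J2=2
add link → L=7 J1=2 J2=2
C@1,5 dof=2 J2 → L=7 J1=2 J2=3
P@3,6 dof=1 J1 → L=7 J1=3 J2=3
PS@4,2 dof=2 J2 → L=7 J1=3 J2=4
M=3(L−1)−2J1−J2=3·6−2·3−4=8

M = 8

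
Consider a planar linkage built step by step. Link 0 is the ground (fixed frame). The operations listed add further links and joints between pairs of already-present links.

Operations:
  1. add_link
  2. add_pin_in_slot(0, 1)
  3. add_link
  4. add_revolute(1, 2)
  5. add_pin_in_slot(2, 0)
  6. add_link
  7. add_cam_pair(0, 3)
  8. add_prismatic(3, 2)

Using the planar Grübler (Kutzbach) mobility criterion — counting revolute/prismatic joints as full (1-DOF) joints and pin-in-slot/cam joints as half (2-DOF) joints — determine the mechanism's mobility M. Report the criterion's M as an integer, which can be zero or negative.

ground; <1,0,0>
#1 <2,0,0>
PS:0↔1 J2 <2,0,1>
#2 <3,0,1>
R:1↔2 J1 <3,1,1>
PS:2↔0 J2 <3,1,2>
#3 <4,1,2>
C:0↔3 J2 <4,1,3>
P:3↔2 J1 <4,2,3>
3×3 − 2×2 − 1×3 = 2

M = 2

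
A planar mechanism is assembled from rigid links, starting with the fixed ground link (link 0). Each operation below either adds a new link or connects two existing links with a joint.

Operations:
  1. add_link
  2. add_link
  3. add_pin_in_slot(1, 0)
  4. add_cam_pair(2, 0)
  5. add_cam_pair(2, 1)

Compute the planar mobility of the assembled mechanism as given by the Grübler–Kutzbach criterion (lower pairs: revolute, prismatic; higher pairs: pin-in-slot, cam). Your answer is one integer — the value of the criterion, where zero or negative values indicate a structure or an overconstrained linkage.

L=1 J1=0 J2=0
add link → L=2 J1=0 J2=0
add link → L=3 J1=0 J2=0
PS@1,0 dof=2 J2 → L=3 J1=0 J2=1
C@2,0 dof=2 J2 → L=3 J1=0 J2=2
C@2,1 dof=2 J2 → L=3 J1=0 J2=3
M=3(L−1)−2J1−J2=3·2−2·0−3=3

M = 3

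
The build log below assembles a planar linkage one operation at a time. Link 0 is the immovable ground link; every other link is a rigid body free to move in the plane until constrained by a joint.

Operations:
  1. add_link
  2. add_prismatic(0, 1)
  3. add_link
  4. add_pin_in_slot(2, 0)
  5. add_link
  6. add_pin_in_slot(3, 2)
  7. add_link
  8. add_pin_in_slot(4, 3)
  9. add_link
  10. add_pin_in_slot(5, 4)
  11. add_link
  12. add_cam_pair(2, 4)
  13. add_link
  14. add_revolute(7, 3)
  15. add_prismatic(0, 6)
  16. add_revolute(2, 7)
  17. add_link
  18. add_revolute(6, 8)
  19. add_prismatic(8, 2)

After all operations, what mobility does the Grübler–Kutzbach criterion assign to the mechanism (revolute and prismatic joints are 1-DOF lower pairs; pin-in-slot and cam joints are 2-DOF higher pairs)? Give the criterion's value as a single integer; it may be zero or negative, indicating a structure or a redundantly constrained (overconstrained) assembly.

L=1 J1=0 J2=0
add link → L=2 J1=0 J2=0
P@0,1 dof=1 J1 → L=2 J1=1 J2=0
add link → L=3 J1=1 J2=0
PS@2,0 dof=2 J2 → L=3 J1=1 J2=1
add link → L=4 J1=1 J2=1
PS@3,2 dof=2 J2 → L=4 J1=1 J2=2
add link → L=5 J1=1 J2=2
PS@4,3 dof=2 J2 → L=5 J1=1 J2=3
add link → L=6 J1=1 J2=3
PS@5,4 dof=2 J2 → L=6 J1=1 J2=4
add link → L=7 J1=1 J2=4
C@2,4 dof=2 J2 → L=7 J1=1 J2=5
add link → L=8 J1=1 J2=5
R@7,3 dof=1 J1 → L=8 J1=2 J2=5
P@0,6 dof=1 J1 → L=8 J1=3 J2=5
R@2,7 dof=1 J1 → L=8 J1=4 J2=5
add link → L=9 J1=4 J2=5
R@6,8 dof=1 J1 → L=9 J1=5 J2=5
P@8,2 dof=1 J1 → L=9 J1=6 J2=5
M=3(L−1)−2J1−J2=3·8−2·6−5=7

M = 7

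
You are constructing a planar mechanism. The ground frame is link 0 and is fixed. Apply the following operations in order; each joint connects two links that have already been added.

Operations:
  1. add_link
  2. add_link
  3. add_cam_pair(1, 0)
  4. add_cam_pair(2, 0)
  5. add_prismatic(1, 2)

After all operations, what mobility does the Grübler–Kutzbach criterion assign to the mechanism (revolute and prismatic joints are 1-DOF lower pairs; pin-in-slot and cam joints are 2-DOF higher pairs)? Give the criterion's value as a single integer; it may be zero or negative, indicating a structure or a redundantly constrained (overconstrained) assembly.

M = 2

L=1 J1=0 J2=0
add link → L=2 J1=0 J2=0
add link → L=3 J1=0 J2=0
C@1,0 dof=2 J2 → L=3 J1=0 J2=1
C@2,0 dof=2 J2 → L=3 J1=0 J2=2
P@1,2 dof=1 J1 → L=3 J1=1 J2=2
M=3(L−1)−2J1−J2=3·2−2·1−2=2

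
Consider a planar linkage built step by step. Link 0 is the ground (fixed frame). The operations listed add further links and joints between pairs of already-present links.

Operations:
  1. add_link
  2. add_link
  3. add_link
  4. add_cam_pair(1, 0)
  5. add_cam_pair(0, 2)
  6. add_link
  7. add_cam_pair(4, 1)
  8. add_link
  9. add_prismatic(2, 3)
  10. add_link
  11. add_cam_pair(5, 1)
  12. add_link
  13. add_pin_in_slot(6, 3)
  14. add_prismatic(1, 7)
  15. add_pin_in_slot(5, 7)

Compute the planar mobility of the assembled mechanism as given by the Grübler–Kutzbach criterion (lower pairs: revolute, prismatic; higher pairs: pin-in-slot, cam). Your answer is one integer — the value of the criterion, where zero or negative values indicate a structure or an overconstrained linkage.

ground; <1,0,0>
#1 <2,0,0>
#2 <3,0,0>
#3 <4,0,0>
C:1↔0 J2 <4,0,1>
C:0↔2 J2 <4,0,2>
#4 <5,0,2>
C:4↔1 J2 <5,0,3>
#5 <6,0,3>
P:2↔3 J1 <6,1,3>
#6 <7,1,3>
C:5↔1 J2 <7,1,4>
#7 <8,1,4>
PS:6↔3 J2 <8,1,5>
P:1↔7 J1 <8,2,5>
PS:5↔7 J2 <8,2,6>
3×7 − 2×2 − 1×6 = 11

M = 11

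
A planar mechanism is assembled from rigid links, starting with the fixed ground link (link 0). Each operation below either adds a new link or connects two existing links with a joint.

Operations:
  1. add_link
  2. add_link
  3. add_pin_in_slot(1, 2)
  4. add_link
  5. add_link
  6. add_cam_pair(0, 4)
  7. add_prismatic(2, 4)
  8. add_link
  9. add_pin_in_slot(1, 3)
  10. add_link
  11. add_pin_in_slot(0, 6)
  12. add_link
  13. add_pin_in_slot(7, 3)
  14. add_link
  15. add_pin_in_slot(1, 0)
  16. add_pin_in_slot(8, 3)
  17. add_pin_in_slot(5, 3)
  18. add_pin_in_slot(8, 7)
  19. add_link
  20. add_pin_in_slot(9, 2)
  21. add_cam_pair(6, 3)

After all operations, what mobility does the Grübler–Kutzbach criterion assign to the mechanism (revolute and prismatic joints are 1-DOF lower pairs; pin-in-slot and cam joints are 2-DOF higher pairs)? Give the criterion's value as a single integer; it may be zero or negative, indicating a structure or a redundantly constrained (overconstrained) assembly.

M = 14

link 0 = ground. State L|J1|J2 = 1|0|0
+link1  2|0|0
+link2  3|0|0
PS(1,2) f=2→J2  3|0|1
+link3  4|0|1
+link4  5|0|1
C(0,4) f=2→J2  5|0|2
P(2,4) f=1→J1  5|1|2
+link5  6|1|2
PS(1,3) f=2→J2  6|1|3
+link6  7|1|3
PS(0,6) f=2→J2  7|1|4
+link7  8|1|4
PS(7,3) f=2→J2  8|1|5
+link8  9|1|5
PS(1,0) f=2→J2  9|1|6
PS(8,3) f=2→J2  9|1|7
PS(5,3) f=2→J2  9|1|8
PS(8,7) f=2→J2  9|1|9
+link9  10|1|9
PS(9,2) f=2→J2  10|1|10
C(6,3) f=2→J2  10|1|11
M = 3(10−1)−2·1−11 = 27−2−11 = 14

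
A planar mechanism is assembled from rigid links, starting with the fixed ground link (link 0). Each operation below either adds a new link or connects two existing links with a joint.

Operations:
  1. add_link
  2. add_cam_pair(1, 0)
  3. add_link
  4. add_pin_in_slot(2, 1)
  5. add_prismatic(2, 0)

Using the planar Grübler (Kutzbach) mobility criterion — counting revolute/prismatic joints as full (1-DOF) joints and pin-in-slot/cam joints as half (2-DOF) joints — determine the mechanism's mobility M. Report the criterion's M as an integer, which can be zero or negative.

M = 2

[1;0;0] (link 0 is ground)
L+ [2;0;0]
C(1,0)∈J2 [2;0;1]
L+ [3;0;1]
PS(2,1)∈J2 [3;0;2]
P(2,0)∈J1 [3;1;2]
mobility = 6 − 2 − 2 = 2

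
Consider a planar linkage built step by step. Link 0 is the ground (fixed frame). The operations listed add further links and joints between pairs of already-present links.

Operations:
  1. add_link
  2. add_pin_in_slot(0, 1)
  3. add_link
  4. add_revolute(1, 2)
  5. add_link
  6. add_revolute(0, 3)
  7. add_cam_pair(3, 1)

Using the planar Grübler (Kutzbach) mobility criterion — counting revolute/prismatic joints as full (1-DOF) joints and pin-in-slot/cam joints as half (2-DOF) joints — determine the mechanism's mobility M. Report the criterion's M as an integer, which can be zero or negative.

L=1 J1=0 J2=0
add link → L=2 J1=0 J2=0
PS@0,1 dof=2 J2 → L=2 J1=0 J2=1
add link → L=3 J1=0 J2=1
R@1,2 dof=1 J1 → L=3 J1=1 J2=1
add link → L=4 J1=1 J2=1
R@0,3 dof=1 J1 → L=4 J1=2 J2=1
C@3,1 dof=2 J2 → L=4 J1=2 J2=2
M=3(L−1)−2J1−J2=3·3−2·2−2=3

M = 3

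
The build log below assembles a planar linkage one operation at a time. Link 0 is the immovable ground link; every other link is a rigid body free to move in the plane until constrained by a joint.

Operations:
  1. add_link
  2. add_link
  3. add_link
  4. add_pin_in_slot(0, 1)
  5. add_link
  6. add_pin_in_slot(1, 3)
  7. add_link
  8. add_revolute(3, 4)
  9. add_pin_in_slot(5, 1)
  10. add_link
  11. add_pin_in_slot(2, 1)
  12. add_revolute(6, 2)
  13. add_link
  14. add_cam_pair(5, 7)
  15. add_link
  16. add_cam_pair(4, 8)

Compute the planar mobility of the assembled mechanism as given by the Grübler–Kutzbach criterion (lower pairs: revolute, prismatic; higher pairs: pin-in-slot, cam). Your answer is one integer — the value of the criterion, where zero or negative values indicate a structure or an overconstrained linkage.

M = 14

L=1 J1=0 J2=0
add link → L=2 J1=0 J2=0
add link → L=3 J1=0 J2=0
add link → L=4 J1=0 J2=0
PS@0,1 dof=2 J2 → L=4 J1=0 J2=1
add link → L=5 J1=0 J2=1
PS@1,3 dof=2 J2 → L=5 J1=0 J2=2
add link → L=6 J1=0 J2=2
R@3,4 dof=1 J1 → L=6 J1=1 J2=2
PS@5,1 dof=2 J2 → L=6 J1=1 J2=3
add link → L=7 J1=1 J2=3
PS@2,1 dof=2 J2 → L=7 J1=1 J2=4
R@6,2 dof=1 J1 → L=7 J1=2 J2=4
add link → L=8 J1=2 J2=4
C@5,7 dof=2 J2 → L=8 J1=2 J2=5
add link → L=9 J1=2 J2=5
C@4,8 dof=2 J2 → L=9 J1=2 J2=6
M=3(L−1)−2J1−J2=3·8−2·2−6=14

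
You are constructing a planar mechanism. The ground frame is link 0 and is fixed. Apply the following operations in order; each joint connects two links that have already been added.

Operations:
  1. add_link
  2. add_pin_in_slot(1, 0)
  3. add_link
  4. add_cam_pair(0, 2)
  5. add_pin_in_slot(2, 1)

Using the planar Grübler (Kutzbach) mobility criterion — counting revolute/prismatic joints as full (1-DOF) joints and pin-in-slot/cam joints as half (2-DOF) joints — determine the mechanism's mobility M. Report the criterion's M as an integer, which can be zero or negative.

M = 3

link 0 = ground. State L|J1|J2 = 1|0|0
+link1  2|0|0
PS(1,0) f=2→J2  2|0|1
+link2  3|0|1
C(0,2) f=2→J2  3|0|2
PS(2,1) f=2→J2  3|0|3
M = 3(3−1)−2·0−3 = 6−0−3 = 3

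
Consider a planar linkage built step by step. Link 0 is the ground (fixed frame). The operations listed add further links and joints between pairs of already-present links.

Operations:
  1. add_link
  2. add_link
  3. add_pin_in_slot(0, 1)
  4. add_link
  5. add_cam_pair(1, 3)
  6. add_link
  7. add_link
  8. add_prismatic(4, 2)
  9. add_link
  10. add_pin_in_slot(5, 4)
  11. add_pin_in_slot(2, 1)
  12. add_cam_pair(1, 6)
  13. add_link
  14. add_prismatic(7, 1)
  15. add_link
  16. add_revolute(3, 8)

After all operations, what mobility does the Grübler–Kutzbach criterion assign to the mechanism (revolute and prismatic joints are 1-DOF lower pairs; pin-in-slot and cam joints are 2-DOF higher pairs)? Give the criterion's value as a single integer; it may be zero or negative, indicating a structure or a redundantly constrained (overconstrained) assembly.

link 0 = ground. State L|J1|J2 = 1|0|0
+link1  2|0|0
+link2  3|0|0
PS(0,1) f=2→J2  3|0|1
+link3  4|0|1
C(1,3) f=2→J2  4|0|2
+link4  5|0|2
+link5  6|0|2
P(4,2) f=1→J1  6|1|2
+link6  7|1|2
PS(5,4) f=2→J2  7|1|3
PS(2,1) f=2→J2  7|1|4
C(1,6) f=2→J2  7|1|5
+link7  8|1|5
P(7,1) f=1→J1  8|2|5
+link8  9|2|5
R(3,8) f=1→J1  9|3|5
M = 3(9−1)−2·3−5 = 24−6−5 = 13

M = 13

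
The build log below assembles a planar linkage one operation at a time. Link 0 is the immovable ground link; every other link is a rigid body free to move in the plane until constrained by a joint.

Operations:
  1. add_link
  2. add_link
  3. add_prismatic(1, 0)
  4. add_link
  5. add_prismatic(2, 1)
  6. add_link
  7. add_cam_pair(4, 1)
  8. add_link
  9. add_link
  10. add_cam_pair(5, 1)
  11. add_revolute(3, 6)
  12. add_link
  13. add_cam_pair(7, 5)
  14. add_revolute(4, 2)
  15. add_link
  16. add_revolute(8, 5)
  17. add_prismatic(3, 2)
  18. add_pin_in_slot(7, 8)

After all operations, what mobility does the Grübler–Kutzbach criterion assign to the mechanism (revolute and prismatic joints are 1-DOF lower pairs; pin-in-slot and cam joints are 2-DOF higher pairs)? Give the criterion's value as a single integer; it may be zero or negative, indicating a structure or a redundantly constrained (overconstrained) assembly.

M = 8

(L,J1,J2)=(1,0,0); link0 fixed
link1: (2,0,0)
link2: (3,0,0)
P 1-0 [J1]: (3,1,0)
link3: (4,1,0)
P 2-1 [J1]: (4,2,0)
link4: (5,2,0)
C 4-1 [J2]: (5,2,1)
link5: (6,2,1)
link6: (7,2,1)
C 5-1 [J2]: (7,2,2)
R 3-6 [J1]: (7,3,2)
link7: (8,3,2)
C 7-5 [J2]: (8,3,3)
R 4-2 [J1]: (8,4,3)
link8: (9,4,3)
R 8-5 [J1]: (9,5,3)
P 3-2 [J1]: (9,6,3)
PS 7-8 [J2]: (9,6,4)
Grübler: 3·8 − 2·6 − 4 = 8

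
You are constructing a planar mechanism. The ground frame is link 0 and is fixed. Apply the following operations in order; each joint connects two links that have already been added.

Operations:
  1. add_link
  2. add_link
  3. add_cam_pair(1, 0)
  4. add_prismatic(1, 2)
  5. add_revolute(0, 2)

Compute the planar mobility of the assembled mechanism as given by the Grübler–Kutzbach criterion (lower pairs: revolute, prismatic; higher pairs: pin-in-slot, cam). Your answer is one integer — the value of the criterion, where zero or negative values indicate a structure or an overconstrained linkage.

M = 1

link 0 = ground. State L|J1|J2 = 1|0|0
+link1  2|0|0
+link2  3|0|0
C(1,0) f=2→J2  3|0|1
P(1,2) f=1→J1  3|1|1
R(0,2) f=1→J1  3|2|1
M = 3(3−1)−2·2−1 = 6−4−1 = 1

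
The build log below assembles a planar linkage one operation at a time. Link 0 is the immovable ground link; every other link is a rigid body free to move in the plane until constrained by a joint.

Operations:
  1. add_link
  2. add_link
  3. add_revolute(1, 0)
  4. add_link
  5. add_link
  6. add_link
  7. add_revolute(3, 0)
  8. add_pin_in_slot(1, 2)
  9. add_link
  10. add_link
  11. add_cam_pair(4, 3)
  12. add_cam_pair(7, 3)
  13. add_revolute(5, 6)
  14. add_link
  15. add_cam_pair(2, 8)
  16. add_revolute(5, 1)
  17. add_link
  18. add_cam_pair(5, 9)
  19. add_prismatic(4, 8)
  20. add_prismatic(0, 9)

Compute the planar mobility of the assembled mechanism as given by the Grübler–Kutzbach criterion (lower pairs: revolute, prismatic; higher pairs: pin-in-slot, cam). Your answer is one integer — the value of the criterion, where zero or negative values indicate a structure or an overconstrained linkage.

M = 10

link 0 = ground. State L|J1|J2 = 1|0|0
+link1  2|0|0
+link2  3|0|0
R(1,0) f=1→J1  3|1|0
+link3  4|1|0
+link4  5|1|0
+link5  6|1|0
R(3,0) f=1→J1  6|2|0
PS(1,2) f=2→J2  6|2|1
+link6  7|2|1
+link7  8|2|1
C(4,3) f=2→J2  8|2|2
C(7,3) f=2→J2  8|2|3
R(5,6) f=1→J1  8|3|3
+link8  9|3|3
C(2,8) f=2→J2  9|3|4
R(5,1) f=1→J1  9|4|4
+link9  10|4|4
C(5,9) f=2→J2  10|4|5
P(4,8) f=1→J1  10|5|5
P(0,9) f=1→J1  10|6|5
M = 3(10−1)−2·6−5 = 27−12−5 = 10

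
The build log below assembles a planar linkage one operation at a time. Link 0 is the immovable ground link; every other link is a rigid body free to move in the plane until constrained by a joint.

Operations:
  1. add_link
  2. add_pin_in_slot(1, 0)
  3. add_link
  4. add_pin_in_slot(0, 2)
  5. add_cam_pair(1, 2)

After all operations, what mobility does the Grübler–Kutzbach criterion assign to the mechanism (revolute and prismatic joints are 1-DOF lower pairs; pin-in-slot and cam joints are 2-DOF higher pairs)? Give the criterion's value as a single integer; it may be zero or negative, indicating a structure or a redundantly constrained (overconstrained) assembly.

M = 3

L=1 J1=0 J2=0
add link → L=2 J1=0 J2=0
PS@1,0 dof=2 J2 → L=2 J1=0 J2=1
add link → L=3 J1=0 J2=1
PS@0,2 dof=2 J2 → L=3 J1=0 J2=2
C@1,2 dof=2 J2 → L=3 J1=0 J2=3
M=3(L−1)−2J1−J2=3·2−2·0−3=3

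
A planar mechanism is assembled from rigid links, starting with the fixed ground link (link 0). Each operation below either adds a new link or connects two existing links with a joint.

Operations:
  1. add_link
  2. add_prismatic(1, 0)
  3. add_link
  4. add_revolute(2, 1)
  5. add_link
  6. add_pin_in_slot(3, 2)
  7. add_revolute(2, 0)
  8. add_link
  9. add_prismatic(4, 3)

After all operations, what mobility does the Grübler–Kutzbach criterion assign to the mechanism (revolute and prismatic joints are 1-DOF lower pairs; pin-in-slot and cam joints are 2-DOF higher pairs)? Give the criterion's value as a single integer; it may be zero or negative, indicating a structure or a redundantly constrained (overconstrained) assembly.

ground; <1,0,0>
#1 <2,0,0>
P:1↔0 J1 <2,1,0>
#2 <3,1,0>
R:2↔1 J1 <3,2,0>
#3 <4,2,0>
PS:3↔2 J2 <4,2,1>
R:2↔0 J1 <4,3,1>
#4 <5,3,1>
P:4↔3 J1 <5,4,1>
3×4 − 2×4 − 1×1 = 3

M = 3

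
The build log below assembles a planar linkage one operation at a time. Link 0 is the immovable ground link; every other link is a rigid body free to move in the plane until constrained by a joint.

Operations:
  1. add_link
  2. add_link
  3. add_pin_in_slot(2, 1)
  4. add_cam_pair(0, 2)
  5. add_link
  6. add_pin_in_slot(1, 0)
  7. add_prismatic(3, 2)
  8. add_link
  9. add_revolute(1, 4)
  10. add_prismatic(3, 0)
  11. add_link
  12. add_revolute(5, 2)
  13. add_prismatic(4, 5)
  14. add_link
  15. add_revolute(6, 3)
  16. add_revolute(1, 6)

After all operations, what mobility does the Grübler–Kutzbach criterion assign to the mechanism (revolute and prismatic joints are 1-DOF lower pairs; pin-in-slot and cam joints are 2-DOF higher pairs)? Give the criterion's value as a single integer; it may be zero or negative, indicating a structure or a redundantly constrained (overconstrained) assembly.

M = 1

ground; <1,0,0>
#1 <2,0,0>
#2 <3,0,0>
PS:2↔1 J2 <3,0,1>
C:0↔2 J2 <3,0,2>
#3 <4,0,2>
PS:1↔0 J2 <4,0,3>
P:3↔2 J1 <4,1,3>
#4 <5,1,3>
R:1↔4 J1 <5,2,3>
P:3↔0 J1 <5,3,3>
#5 <6,3,3>
R:5↔2 J1 <6,4,3>
P:4↔5 J1 <6,5,3>
#6 <7,5,3>
R:6↔3 J1 <7,6,3>
R:1↔6 J1 <7,7,3>
3×6 − 2×7 − 1×3 = 1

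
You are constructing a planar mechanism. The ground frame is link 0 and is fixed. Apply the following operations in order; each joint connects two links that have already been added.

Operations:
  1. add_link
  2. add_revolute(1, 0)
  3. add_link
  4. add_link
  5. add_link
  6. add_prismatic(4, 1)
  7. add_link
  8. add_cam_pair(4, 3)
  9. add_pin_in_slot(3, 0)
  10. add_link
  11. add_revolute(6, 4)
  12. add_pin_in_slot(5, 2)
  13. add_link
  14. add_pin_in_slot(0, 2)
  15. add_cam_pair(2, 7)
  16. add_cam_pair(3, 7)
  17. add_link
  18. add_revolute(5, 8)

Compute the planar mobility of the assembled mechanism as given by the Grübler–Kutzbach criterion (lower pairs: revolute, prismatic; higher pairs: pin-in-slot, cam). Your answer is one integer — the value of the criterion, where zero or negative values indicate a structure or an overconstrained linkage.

[1;0;0] (link 0 is ground)
L+ [2;0;0]
R(1,0)∈J1 [2;1;0]
L+ [3;1;0]
L+ [4;1;0]
L+ [5;1;0]
P(4,1)∈J1 [5;2;0]
L+ [6;2;0]
C(4,3)∈J2 [6;2;1]
PS(3,0)∈J2 [6;2;2]
L+ [7;2;2]
R(6,4)∈J1 [7;3;2]
PS(5,2)∈J2 [7;3;3]
L+ [8;3;3]
PS(0,2)∈J2 [8;3;4]
C(2,7)∈J2 [8;3;5]
C(3,7)∈J2 [8;3;6]
L+ [9;3;6]
R(5,8)∈J1 [9;4;6]
mobility = 24 − 8 − 6 = 10

M = 10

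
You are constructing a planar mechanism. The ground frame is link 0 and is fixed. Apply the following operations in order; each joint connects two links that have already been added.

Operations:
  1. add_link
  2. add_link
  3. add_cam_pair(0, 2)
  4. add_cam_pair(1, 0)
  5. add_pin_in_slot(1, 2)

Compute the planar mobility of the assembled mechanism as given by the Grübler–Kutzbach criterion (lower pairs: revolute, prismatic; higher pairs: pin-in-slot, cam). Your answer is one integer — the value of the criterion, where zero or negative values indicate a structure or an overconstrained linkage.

(L,J1,J2)=(1,0,0); link0 fixed
link1: (2,0,0)
link2: (3,0,0)
C 0-2 [J2]: (3,0,1)
C 1-0 [J2]: (3,0,2)
PS 1-2 [J2]: (3,0,3)
Grübler: 3·2 − 2·0 − 3 = 3

M = 3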